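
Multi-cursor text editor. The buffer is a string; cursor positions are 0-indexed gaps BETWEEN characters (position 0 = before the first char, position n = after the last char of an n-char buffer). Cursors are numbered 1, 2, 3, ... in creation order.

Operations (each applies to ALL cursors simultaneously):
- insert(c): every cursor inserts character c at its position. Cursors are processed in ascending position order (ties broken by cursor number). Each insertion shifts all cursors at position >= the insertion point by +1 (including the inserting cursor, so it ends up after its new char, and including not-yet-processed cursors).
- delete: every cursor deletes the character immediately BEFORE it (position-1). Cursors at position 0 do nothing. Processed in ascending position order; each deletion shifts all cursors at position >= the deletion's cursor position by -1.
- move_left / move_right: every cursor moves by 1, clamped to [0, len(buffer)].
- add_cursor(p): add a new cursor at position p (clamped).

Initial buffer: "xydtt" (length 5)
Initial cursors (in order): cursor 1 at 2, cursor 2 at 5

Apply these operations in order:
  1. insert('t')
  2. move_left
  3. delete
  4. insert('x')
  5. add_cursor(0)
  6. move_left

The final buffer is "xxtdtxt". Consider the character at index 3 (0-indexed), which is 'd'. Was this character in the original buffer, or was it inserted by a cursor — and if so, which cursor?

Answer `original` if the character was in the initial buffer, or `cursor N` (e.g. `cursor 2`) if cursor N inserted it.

After op 1 (insert('t')): buffer="xytdttt" (len 7), cursors c1@3 c2@7, authorship ..1...2
After op 2 (move_left): buffer="xytdttt" (len 7), cursors c1@2 c2@6, authorship ..1...2
After op 3 (delete): buffer="xtdtt" (len 5), cursors c1@1 c2@4, authorship .1..2
After op 4 (insert('x')): buffer="xxtdtxt" (len 7), cursors c1@2 c2@6, authorship .11..22
After op 5 (add_cursor(0)): buffer="xxtdtxt" (len 7), cursors c3@0 c1@2 c2@6, authorship .11..22
After op 6 (move_left): buffer="xxtdtxt" (len 7), cursors c3@0 c1@1 c2@5, authorship .11..22
Authorship (.=original, N=cursor N): . 1 1 . . 2 2
Index 3: author = original

Answer: original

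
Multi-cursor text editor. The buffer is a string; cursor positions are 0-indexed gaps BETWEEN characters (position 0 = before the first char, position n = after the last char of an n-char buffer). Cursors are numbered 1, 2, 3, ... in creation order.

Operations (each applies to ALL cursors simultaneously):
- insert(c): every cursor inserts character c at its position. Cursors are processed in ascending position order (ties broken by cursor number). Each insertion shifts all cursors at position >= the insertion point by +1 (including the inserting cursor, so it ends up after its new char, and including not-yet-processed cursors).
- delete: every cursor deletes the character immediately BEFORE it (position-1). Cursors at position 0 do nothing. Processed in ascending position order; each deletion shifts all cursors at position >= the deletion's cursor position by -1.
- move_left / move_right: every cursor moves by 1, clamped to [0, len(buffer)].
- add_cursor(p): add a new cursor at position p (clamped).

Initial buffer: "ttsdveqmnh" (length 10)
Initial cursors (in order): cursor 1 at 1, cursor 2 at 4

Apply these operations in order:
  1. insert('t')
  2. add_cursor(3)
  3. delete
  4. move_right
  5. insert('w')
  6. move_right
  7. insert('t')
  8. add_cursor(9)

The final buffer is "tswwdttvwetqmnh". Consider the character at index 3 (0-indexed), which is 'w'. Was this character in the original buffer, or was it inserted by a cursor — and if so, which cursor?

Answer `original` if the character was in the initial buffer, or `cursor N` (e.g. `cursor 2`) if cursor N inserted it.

Answer: cursor 3

Derivation:
After op 1 (insert('t')): buffer="tttsdtveqmnh" (len 12), cursors c1@2 c2@6, authorship .1...2......
After op 2 (add_cursor(3)): buffer="tttsdtveqmnh" (len 12), cursors c1@2 c3@3 c2@6, authorship .1...2......
After op 3 (delete): buffer="tsdveqmnh" (len 9), cursors c1@1 c3@1 c2@3, authorship .........
After op 4 (move_right): buffer="tsdveqmnh" (len 9), cursors c1@2 c3@2 c2@4, authorship .........
After op 5 (insert('w')): buffer="tswwdvweqmnh" (len 12), cursors c1@4 c3@4 c2@7, authorship ..13..2.....
After op 6 (move_right): buffer="tswwdvweqmnh" (len 12), cursors c1@5 c3@5 c2@8, authorship ..13..2.....
After op 7 (insert('t')): buffer="tswwdttvwetqmnh" (len 15), cursors c1@7 c3@7 c2@11, authorship ..13.13.2.2....
After op 8 (add_cursor(9)): buffer="tswwdttvwetqmnh" (len 15), cursors c1@7 c3@7 c4@9 c2@11, authorship ..13.13.2.2....
Authorship (.=original, N=cursor N): . . 1 3 . 1 3 . 2 . 2 . . . .
Index 3: author = 3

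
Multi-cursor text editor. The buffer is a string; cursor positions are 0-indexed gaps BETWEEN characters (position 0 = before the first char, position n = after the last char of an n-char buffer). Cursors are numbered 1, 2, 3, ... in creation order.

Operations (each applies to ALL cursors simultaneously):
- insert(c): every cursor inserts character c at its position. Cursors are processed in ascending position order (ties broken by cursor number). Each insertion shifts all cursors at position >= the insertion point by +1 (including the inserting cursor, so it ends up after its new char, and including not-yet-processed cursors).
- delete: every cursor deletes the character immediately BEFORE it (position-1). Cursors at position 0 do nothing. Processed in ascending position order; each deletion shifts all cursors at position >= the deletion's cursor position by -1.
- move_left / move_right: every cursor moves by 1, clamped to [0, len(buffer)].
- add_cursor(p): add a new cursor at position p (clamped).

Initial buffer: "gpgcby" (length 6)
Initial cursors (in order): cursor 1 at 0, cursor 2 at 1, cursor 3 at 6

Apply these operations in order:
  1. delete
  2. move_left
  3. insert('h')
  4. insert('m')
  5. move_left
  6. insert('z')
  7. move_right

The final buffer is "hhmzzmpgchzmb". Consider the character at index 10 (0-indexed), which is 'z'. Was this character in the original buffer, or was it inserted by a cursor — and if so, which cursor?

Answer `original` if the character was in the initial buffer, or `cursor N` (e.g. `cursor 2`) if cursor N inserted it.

Answer: cursor 3

Derivation:
After op 1 (delete): buffer="pgcb" (len 4), cursors c1@0 c2@0 c3@4, authorship ....
After op 2 (move_left): buffer="pgcb" (len 4), cursors c1@0 c2@0 c3@3, authorship ....
After op 3 (insert('h')): buffer="hhpgchb" (len 7), cursors c1@2 c2@2 c3@6, authorship 12...3.
After op 4 (insert('m')): buffer="hhmmpgchmb" (len 10), cursors c1@4 c2@4 c3@9, authorship 1212...33.
After op 5 (move_left): buffer="hhmmpgchmb" (len 10), cursors c1@3 c2@3 c3@8, authorship 1212...33.
After op 6 (insert('z')): buffer="hhmzzmpgchzmb" (len 13), cursors c1@5 c2@5 c3@11, authorship 121122...333.
After op 7 (move_right): buffer="hhmzzmpgchzmb" (len 13), cursors c1@6 c2@6 c3@12, authorship 121122...333.
Authorship (.=original, N=cursor N): 1 2 1 1 2 2 . . . 3 3 3 .
Index 10: author = 3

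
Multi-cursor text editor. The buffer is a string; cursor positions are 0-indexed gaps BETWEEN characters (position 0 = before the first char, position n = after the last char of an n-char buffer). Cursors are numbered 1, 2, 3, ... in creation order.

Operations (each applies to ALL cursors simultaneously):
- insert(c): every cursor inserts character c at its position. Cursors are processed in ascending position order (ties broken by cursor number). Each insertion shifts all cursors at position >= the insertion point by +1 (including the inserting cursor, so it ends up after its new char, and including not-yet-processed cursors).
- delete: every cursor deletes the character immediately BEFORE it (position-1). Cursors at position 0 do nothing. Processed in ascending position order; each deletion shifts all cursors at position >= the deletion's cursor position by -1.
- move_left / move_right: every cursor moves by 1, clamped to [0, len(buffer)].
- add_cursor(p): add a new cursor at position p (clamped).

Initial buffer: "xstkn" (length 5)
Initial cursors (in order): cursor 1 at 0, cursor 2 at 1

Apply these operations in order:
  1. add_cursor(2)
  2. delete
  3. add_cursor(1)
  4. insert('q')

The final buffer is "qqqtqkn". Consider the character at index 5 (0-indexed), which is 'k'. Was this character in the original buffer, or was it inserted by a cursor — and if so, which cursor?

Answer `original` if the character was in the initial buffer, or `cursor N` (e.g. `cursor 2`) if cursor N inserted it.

After op 1 (add_cursor(2)): buffer="xstkn" (len 5), cursors c1@0 c2@1 c3@2, authorship .....
After op 2 (delete): buffer="tkn" (len 3), cursors c1@0 c2@0 c3@0, authorship ...
After op 3 (add_cursor(1)): buffer="tkn" (len 3), cursors c1@0 c2@0 c3@0 c4@1, authorship ...
After op 4 (insert('q')): buffer="qqqtqkn" (len 7), cursors c1@3 c2@3 c3@3 c4@5, authorship 123.4..
Authorship (.=original, N=cursor N): 1 2 3 . 4 . .
Index 5: author = original

Answer: original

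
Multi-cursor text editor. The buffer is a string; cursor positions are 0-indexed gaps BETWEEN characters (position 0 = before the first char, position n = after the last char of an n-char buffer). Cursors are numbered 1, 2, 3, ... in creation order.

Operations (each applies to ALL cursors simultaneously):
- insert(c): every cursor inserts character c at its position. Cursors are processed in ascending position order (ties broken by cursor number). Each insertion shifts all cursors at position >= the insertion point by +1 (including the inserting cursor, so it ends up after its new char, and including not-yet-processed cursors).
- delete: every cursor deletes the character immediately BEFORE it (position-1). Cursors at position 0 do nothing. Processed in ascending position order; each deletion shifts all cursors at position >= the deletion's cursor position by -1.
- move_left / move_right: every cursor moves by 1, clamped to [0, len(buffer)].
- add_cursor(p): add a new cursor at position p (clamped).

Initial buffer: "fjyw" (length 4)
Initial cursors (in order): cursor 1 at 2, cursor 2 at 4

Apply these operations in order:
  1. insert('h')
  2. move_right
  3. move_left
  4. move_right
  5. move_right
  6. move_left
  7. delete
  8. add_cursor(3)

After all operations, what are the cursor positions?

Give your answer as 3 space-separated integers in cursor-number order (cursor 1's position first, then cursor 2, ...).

After op 1 (insert('h')): buffer="fjhywh" (len 6), cursors c1@3 c2@6, authorship ..1..2
After op 2 (move_right): buffer="fjhywh" (len 6), cursors c1@4 c2@6, authorship ..1..2
After op 3 (move_left): buffer="fjhywh" (len 6), cursors c1@3 c2@5, authorship ..1..2
After op 4 (move_right): buffer="fjhywh" (len 6), cursors c1@4 c2@6, authorship ..1..2
After op 5 (move_right): buffer="fjhywh" (len 6), cursors c1@5 c2@6, authorship ..1..2
After op 6 (move_left): buffer="fjhywh" (len 6), cursors c1@4 c2@5, authorship ..1..2
After op 7 (delete): buffer="fjhh" (len 4), cursors c1@3 c2@3, authorship ..12
After op 8 (add_cursor(3)): buffer="fjhh" (len 4), cursors c1@3 c2@3 c3@3, authorship ..12

Answer: 3 3 3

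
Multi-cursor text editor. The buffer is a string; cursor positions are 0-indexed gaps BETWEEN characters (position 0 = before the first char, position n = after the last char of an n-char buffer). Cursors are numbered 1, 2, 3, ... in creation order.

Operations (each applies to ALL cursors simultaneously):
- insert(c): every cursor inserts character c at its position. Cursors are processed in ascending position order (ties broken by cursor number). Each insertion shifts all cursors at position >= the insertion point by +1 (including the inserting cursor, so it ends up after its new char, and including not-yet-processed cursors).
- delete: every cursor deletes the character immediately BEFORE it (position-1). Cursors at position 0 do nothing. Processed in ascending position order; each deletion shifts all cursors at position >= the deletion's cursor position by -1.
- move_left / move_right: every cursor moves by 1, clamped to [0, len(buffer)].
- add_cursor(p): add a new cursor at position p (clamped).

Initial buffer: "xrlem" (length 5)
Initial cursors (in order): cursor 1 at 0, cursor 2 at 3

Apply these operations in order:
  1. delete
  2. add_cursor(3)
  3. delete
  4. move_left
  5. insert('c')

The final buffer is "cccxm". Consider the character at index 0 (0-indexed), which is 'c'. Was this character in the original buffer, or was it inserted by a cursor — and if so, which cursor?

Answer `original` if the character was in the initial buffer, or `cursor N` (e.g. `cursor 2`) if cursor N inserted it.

Answer: cursor 1

Derivation:
After op 1 (delete): buffer="xrem" (len 4), cursors c1@0 c2@2, authorship ....
After op 2 (add_cursor(3)): buffer="xrem" (len 4), cursors c1@0 c2@2 c3@3, authorship ....
After op 3 (delete): buffer="xm" (len 2), cursors c1@0 c2@1 c3@1, authorship ..
After op 4 (move_left): buffer="xm" (len 2), cursors c1@0 c2@0 c3@0, authorship ..
After op 5 (insert('c')): buffer="cccxm" (len 5), cursors c1@3 c2@3 c3@3, authorship 123..
Authorship (.=original, N=cursor N): 1 2 3 . .
Index 0: author = 1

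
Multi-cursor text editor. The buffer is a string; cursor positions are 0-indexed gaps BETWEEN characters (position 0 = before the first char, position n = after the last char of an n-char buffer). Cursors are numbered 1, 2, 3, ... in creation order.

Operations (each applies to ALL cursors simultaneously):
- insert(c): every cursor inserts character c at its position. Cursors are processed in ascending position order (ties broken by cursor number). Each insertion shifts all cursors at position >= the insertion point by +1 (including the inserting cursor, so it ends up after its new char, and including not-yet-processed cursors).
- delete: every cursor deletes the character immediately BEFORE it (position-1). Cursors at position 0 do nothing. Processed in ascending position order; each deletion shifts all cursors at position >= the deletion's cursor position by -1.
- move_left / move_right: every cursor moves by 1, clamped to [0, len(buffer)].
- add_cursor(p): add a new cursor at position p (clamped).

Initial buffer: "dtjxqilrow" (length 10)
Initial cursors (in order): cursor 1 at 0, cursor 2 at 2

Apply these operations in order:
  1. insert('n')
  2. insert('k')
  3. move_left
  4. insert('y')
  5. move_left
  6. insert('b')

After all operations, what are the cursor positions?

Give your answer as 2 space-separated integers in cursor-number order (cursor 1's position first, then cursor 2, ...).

After op 1 (insert('n')): buffer="ndtnjxqilrow" (len 12), cursors c1@1 c2@4, authorship 1..2........
After op 2 (insert('k')): buffer="nkdtnkjxqilrow" (len 14), cursors c1@2 c2@6, authorship 11..22........
After op 3 (move_left): buffer="nkdtnkjxqilrow" (len 14), cursors c1@1 c2@5, authorship 11..22........
After op 4 (insert('y')): buffer="nykdtnykjxqilrow" (len 16), cursors c1@2 c2@7, authorship 111..222........
After op 5 (move_left): buffer="nykdtnykjxqilrow" (len 16), cursors c1@1 c2@6, authorship 111..222........
After op 6 (insert('b')): buffer="nbykdtnbykjxqilrow" (len 18), cursors c1@2 c2@8, authorship 1111..2222........

Answer: 2 8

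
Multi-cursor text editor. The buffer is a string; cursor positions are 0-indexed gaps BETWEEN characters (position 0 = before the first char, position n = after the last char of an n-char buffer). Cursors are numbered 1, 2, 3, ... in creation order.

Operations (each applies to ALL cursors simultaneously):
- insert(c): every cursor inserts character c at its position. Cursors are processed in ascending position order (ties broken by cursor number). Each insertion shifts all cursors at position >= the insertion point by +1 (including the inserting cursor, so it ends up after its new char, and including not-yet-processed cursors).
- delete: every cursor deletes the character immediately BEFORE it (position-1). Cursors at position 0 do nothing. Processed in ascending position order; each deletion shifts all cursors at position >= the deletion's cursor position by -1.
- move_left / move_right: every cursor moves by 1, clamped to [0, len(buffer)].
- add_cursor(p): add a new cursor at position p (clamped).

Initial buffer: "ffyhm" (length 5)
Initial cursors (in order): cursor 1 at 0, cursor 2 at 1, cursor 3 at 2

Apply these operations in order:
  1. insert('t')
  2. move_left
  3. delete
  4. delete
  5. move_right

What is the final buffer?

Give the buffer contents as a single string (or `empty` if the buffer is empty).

After op 1 (insert('t')): buffer="tftftyhm" (len 8), cursors c1@1 c2@3 c3@5, authorship 1.2.3...
After op 2 (move_left): buffer="tftftyhm" (len 8), cursors c1@0 c2@2 c3@4, authorship 1.2.3...
After op 3 (delete): buffer="tttyhm" (len 6), cursors c1@0 c2@1 c3@2, authorship 123...
After op 4 (delete): buffer="tyhm" (len 4), cursors c1@0 c2@0 c3@0, authorship 3...
After op 5 (move_right): buffer="tyhm" (len 4), cursors c1@1 c2@1 c3@1, authorship 3...

Answer: tyhm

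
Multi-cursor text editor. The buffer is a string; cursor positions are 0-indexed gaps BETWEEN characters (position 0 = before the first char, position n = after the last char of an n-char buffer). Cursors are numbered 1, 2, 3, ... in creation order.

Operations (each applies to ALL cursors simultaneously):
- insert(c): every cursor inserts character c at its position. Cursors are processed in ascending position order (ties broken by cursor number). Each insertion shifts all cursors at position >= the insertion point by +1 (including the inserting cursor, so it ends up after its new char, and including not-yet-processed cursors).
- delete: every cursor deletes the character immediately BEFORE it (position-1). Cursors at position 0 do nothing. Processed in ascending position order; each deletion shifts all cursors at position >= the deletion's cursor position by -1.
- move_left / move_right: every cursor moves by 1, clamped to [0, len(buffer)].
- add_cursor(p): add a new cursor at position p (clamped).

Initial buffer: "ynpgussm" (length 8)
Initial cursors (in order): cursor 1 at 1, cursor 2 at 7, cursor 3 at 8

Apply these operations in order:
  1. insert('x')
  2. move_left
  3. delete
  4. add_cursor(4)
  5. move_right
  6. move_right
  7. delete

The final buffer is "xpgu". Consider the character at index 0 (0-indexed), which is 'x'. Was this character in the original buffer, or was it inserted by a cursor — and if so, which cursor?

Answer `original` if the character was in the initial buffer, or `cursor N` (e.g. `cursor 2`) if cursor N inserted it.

After op 1 (insert('x')): buffer="yxnpgussxmx" (len 11), cursors c1@2 c2@9 c3@11, authorship .1......2.3
After op 2 (move_left): buffer="yxnpgussxmx" (len 11), cursors c1@1 c2@8 c3@10, authorship .1......2.3
After op 3 (delete): buffer="xnpgusxx" (len 8), cursors c1@0 c2@6 c3@7, authorship 1.....23
After op 4 (add_cursor(4)): buffer="xnpgusxx" (len 8), cursors c1@0 c4@4 c2@6 c3@7, authorship 1.....23
After op 5 (move_right): buffer="xnpgusxx" (len 8), cursors c1@1 c4@5 c2@7 c3@8, authorship 1.....23
After op 6 (move_right): buffer="xnpgusxx" (len 8), cursors c1@2 c4@6 c2@8 c3@8, authorship 1.....23
After op 7 (delete): buffer="xpgu" (len 4), cursors c1@1 c2@4 c3@4 c4@4, authorship 1...
Authorship (.=original, N=cursor N): 1 . . .
Index 0: author = 1

Answer: cursor 1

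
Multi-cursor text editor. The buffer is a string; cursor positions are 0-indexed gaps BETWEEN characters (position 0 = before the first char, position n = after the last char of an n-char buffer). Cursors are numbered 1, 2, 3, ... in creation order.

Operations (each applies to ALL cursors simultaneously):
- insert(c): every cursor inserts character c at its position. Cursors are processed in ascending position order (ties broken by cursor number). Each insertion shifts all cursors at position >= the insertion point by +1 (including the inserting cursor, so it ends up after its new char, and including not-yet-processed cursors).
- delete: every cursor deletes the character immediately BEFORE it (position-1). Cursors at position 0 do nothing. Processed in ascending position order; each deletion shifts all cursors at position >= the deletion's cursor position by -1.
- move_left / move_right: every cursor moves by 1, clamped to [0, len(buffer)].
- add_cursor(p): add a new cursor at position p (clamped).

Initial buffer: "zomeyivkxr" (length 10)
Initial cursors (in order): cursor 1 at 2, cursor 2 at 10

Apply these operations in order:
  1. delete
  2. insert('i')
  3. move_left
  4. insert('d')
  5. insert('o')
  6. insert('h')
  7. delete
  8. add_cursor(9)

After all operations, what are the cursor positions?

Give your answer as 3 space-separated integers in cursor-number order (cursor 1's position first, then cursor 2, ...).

After op 1 (delete): buffer="zmeyivkx" (len 8), cursors c1@1 c2@8, authorship ........
After op 2 (insert('i')): buffer="zimeyivkxi" (len 10), cursors c1@2 c2@10, authorship .1.......2
After op 3 (move_left): buffer="zimeyivkxi" (len 10), cursors c1@1 c2@9, authorship .1.......2
After op 4 (insert('d')): buffer="zdimeyivkxdi" (len 12), cursors c1@2 c2@11, authorship .11.......22
After op 5 (insert('o')): buffer="zdoimeyivkxdoi" (len 14), cursors c1@3 c2@13, authorship .111.......222
After op 6 (insert('h')): buffer="zdohimeyivkxdohi" (len 16), cursors c1@4 c2@15, authorship .1111.......2222
After op 7 (delete): buffer="zdoimeyivkxdoi" (len 14), cursors c1@3 c2@13, authorship .111.......222
After op 8 (add_cursor(9)): buffer="zdoimeyivkxdoi" (len 14), cursors c1@3 c3@9 c2@13, authorship .111.......222

Answer: 3 13 9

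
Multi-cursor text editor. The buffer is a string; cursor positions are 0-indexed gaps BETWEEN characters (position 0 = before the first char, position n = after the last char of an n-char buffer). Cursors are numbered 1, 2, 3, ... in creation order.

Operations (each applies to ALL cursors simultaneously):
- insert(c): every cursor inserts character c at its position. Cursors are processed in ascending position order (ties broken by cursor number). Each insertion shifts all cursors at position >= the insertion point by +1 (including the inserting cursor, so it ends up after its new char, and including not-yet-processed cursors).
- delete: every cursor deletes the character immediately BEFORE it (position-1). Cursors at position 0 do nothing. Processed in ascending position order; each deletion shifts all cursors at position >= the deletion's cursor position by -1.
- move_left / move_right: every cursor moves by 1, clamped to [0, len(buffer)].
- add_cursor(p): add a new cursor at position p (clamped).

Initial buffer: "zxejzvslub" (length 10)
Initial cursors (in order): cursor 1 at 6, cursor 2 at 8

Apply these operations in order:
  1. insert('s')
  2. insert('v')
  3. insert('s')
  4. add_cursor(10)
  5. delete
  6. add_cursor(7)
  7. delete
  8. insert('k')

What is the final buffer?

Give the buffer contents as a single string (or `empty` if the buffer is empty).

Answer: zxejzkkklskub

Derivation:
After op 1 (insert('s')): buffer="zxejzvsslsub" (len 12), cursors c1@7 c2@10, authorship ......1..2..
After op 2 (insert('v')): buffer="zxejzvsvslsvub" (len 14), cursors c1@8 c2@12, authorship ......11..22..
After op 3 (insert('s')): buffer="zxejzvsvsslsvsub" (len 16), cursors c1@9 c2@14, authorship ......111..222..
After op 4 (add_cursor(10)): buffer="zxejzvsvsslsvsub" (len 16), cursors c1@9 c3@10 c2@14, authorship ......111..222..
After op 5 (delete): buffer="zxejzvsvlsvub" (len 13), cursors c1@8 c3@8 c2@11, authorship ......11.22..
After op 6 (add_cursor(7)): buffer="zxejzvsvlsvub" (len 13), cursors c4@7 c1@8 c3@8 c2@11, authorship ......11.22..
After op 7 (delete): buffer="zxejzlsub" (len 9), cursors c1@5 c3@5 c4@5 c2@7, authorship ......2..
After op 8 (insert('k')): buffer="zxejzkkklskub" (len 13), cursors c1@8 c3@8 c4@8 c2@11, authorship .....134.22..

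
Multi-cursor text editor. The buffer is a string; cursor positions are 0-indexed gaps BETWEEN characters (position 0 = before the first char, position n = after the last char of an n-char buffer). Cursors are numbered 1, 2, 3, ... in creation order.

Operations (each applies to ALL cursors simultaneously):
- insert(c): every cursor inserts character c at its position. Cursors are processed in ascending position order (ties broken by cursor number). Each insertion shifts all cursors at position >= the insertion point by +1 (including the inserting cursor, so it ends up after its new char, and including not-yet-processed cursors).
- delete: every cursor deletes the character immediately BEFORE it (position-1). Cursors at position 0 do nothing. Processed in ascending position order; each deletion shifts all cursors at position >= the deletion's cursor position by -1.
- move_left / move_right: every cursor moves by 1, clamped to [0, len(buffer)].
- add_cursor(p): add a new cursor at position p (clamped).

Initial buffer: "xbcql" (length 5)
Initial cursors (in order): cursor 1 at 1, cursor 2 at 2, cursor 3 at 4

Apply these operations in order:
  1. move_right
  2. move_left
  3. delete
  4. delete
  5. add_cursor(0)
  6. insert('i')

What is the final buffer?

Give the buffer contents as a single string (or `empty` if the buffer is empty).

Answer: iiiil

Derivation:
After op 1 (move_right): buffer="xbcql" (len 5), cursors c1@2 c2@3 c3@5, authorship .....
After op 2 (move_left): buffer="xbcql" (len 5), cursors c1@1 c2@2 c3@4, authorship .....
After op 3 (delete): buffer="cl" (len 2), cursors c1@0 c2@0 c3@1, authorship ..
After op 4 (delete): buffer="l" (len 1), cursors c1@0 c2@0 c3@0, authorship .
After op 5 (add_cursor(0)): buffer="l" (len 1), cursors c1@0 c2@0 c3@0 c4@0, authorship .
After op 6 (insert('i')): buffer="iiiil" (len 5), cursors c1@4 c2@4 c3@4 c4@4, authorship 1234.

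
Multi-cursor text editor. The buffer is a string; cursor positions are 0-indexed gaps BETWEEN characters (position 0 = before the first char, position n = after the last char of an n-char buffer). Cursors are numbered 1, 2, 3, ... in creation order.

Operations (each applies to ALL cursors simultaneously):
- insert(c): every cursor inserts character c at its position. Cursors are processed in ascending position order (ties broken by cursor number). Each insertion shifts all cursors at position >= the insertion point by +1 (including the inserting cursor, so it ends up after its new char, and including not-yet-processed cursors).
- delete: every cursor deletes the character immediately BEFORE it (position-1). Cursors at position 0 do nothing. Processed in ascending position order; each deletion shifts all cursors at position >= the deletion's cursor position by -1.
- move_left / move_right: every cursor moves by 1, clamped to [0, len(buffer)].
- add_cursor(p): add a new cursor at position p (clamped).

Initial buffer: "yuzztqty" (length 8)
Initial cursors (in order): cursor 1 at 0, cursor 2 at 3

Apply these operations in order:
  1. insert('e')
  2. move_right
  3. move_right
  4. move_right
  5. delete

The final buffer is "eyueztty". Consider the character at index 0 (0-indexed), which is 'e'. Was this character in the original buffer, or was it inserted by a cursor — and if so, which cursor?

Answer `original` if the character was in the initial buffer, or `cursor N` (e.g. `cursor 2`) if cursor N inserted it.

After op 1 (insert('e')): buffer="eyuzeztqty" (len 10), cursors c1@1 c2@5, authorship 1...2.....
After op 2 (move_right): buffer="eyuzeztqty" (len 10), cursors c1@2 c2@6, authorship 1...2.....
After op 3 (move_right): buffer="eyuzeztqty" (len 10), cursors c1@3 c2@7, authorship 1...2.....
After op 4 (move_right): buffer="eyuzeztqty" (len 10), cursors c1@4 c2@8, authorship 1...2.....
After op 5 (delete): buffer="eyueztty" (len 8), cursors c1@3 c2@6, authorship 1..2....
Authorship (.=original, N=cursor N): 1 . . 2 . . . .
Index 0: author = 1

Answer: cursor 1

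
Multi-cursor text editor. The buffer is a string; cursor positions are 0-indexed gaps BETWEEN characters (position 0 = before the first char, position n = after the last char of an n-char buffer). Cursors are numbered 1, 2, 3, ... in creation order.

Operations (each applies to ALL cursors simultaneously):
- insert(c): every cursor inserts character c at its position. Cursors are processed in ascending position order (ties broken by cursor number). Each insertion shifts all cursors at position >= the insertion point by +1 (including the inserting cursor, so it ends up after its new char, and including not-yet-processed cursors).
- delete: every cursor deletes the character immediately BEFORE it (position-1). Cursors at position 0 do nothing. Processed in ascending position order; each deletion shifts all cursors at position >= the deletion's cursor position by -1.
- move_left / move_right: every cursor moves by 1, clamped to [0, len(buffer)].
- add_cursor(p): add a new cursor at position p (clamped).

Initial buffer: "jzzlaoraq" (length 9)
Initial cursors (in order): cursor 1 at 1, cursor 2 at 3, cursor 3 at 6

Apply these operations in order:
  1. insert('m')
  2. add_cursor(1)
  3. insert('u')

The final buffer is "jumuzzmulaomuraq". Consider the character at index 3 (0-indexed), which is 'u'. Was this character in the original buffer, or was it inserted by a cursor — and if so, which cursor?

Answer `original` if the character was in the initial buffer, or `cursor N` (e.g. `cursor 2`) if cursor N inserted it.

After op 1 (insert('m')): buffer="jmzzmlaomraq" (len 12), cursors c1@2 c2@5 c3@9, authorship .1..2...3...
After op 2 (add_cursor(1)): buffer="jmzzmlaomraq" (len 12), cursors c4@1 c1@2 c2@5 c3@9, authorship .1..2...3...
After op 3 (insert('u')): buffer="jumuzzmulaomuraq" (len 16), cursors c4@2 c1@4 c2@8 c3@13, authorship .411..22...33...
Authorship (.=original, N=cursor N): . 4 1 1 . . 2 2 . . . 3 3 . . .
Index 3: author = 1

Answer: cursor 1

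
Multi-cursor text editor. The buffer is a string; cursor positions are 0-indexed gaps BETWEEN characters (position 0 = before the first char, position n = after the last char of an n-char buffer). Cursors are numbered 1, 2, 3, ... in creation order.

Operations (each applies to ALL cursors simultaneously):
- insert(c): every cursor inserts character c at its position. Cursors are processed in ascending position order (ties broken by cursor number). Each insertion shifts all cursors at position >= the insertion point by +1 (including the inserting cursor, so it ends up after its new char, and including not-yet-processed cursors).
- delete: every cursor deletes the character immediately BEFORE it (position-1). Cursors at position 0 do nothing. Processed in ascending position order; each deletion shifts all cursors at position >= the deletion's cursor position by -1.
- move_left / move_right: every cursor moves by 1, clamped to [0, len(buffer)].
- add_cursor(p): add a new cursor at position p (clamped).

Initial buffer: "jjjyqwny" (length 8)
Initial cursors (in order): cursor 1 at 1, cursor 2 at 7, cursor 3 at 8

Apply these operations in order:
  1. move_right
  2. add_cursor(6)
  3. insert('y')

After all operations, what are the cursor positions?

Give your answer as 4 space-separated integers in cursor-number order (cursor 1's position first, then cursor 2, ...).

Answer: 3 12 12 8

Derivation:
After op 1 (move_right): buffer="jjjyqwny" (len 8), cursors c1@2 c2@8 c3@8, authorship ........
After op 2 (add_cursor(6)): buffer="jjjyqwny" (len 8), cursors c1@2 c4@6 c2@8 c3@8, authorship ........
After op 3 (insert('y')): buffer="jjyjyqwynyyy" (len 12), cursors c1@3 c4@8 c2@12 c3@12, authorship ..1....4..23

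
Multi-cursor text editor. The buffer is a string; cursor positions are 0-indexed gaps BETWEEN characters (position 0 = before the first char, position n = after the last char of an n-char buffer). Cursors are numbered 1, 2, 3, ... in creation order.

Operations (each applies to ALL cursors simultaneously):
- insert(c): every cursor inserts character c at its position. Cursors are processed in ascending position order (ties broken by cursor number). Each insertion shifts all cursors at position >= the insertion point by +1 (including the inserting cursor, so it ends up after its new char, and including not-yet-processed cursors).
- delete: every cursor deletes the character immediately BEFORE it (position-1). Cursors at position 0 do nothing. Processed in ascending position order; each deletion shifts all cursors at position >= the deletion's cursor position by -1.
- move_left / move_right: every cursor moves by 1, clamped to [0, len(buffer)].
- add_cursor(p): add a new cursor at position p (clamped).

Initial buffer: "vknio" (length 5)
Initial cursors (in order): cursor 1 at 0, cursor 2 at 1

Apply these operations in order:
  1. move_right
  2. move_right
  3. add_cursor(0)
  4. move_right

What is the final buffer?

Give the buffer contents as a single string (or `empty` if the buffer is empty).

Answer: vknio

Derivation:
After op 1 (move_right): buffer="vknio" (len 5), cursors c1@1 c2@2, authorship .....
After op 2 (move_right): buffer="vknio" (len 5), cursors c1@2 c2@3, authorship .....
After op 3 (add_cursor(0)): buffer="vknio" (len 5), cursors c3@0 c1@2 c2@3, authorship .....
After op 4 (move_right): buffer="vknio" (len 5), cursors c3@1 c1@3 c2@4, authorship .....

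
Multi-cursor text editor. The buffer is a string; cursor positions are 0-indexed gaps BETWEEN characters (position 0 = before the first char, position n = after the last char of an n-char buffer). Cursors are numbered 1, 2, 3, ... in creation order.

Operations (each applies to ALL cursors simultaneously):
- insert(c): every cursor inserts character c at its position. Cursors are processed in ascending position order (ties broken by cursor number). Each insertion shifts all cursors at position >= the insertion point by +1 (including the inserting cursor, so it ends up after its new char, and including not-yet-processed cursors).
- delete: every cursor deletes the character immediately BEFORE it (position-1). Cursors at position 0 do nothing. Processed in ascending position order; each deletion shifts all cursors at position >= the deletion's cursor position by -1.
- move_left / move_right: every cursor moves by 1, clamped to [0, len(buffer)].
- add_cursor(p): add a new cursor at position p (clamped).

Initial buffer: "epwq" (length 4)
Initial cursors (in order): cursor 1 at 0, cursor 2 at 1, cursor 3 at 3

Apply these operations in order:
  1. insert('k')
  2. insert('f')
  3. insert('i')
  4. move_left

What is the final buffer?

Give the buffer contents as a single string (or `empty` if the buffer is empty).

After op 1 (insert('k')): buffer="kekpwkq" (len 7), cursors c1@1 c2@3 c3@6, authorship 1.2..3.
After op 2 (insert('f')): buffer="kfekfpwkfq" (len 10), cursors c1@2 c2@5 c3@9, authorship 11.22..33.
After op 3 (insert('i')): buffer="kfiekfipwkfiq" (len 13), cursors c1@3 c2@7 c3@12, authorship 111.222..333.
After op 4 (move_left): buffer="kfiekfipwkfiq" (len 13), cursors c1@2 c2@6 c3@11, authorship 111.222..333.

Answer: kfiekfipwkfiq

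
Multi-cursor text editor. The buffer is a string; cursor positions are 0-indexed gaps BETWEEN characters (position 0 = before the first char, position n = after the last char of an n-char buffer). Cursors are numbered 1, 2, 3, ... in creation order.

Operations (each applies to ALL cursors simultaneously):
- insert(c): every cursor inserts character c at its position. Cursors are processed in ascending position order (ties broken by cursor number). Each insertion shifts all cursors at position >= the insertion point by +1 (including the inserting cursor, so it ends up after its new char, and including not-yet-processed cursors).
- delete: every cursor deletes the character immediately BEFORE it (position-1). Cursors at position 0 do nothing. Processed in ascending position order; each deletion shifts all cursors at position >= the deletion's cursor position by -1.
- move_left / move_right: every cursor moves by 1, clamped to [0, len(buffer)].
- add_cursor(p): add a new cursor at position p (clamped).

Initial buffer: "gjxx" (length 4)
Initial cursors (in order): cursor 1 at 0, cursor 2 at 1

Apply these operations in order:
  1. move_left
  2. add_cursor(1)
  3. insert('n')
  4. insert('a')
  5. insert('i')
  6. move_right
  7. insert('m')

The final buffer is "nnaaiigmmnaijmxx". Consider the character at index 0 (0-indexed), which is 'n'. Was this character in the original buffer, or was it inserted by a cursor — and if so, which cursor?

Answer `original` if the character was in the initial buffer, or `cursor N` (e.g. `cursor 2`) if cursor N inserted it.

Answer: cursor 1

Derivation:
After op 1 (move_left): buffer="gjxx" (len 4), cursors c1@0 c2@0, authorship ....
After op 2 (add_cursor(1)): buffer="gjxx" (len 4), cursors c1@0 c2@0 c3@1, authorship ....
After op 3 (insert('n')): buffer="nngnjxx" (len 7), cursors c1@2 c2@2 c3@4, authorship 12.3...
After op 4 (insert('a')): buffer="nnaagnajxx" (len 10), cursors c1@4 c2@4 c3@7, authorship 1212.33...
After op 5 (insert('i')): buffer="nnaaiignaijxx" (len 13), cursors c1@6 c2@6 c3@10, authorship 121212.333...
After op 6 (move_right): buffer="nnaaiignaijxx" (len 13), cursors c1@7 c2@7 c3@11, authorship 121212.333...
After op 7 (insert('m')): buffer="nnaaiigmmnaijmxx" (len 16), cursors c1@9 c2@9 c3@14, authorship 121212.12333.3..
Authorship (.=original, N=cursor N): 1 2 1 2 1 2 . 1 2 3 3 3 . 3 . .
Index 0: author = 1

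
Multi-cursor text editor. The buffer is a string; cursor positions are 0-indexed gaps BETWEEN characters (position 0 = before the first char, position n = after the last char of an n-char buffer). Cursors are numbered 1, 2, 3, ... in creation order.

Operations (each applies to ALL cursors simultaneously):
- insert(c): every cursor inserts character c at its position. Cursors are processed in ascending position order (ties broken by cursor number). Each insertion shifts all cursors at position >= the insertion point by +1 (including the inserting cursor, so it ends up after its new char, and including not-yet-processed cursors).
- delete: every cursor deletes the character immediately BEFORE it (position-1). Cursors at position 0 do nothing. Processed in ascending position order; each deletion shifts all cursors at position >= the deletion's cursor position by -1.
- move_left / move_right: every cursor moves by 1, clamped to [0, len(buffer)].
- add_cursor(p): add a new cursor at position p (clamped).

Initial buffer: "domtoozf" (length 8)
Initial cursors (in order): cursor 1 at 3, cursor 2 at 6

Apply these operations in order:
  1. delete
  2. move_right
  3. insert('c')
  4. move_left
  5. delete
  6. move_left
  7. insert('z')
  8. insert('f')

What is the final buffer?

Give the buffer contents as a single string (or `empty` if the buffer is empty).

Answer: dzfoczfocf

Derivation:
After op 1 (delete): buffer="dotozf" (len 6), cursors c1@2 c2@4, authorship ......
After op 2 (move_right): buffer="dotozf" (len 6), cursors c1@3 c2@5, authorship ......
After op 3 (insert('c')): buffer="dotcozcf" (len 8), cursors c1@4 c2@7, authorship ...1..2.
After op 4 (move_left): buffer="dotcozcf" (len 8), cursors c1@3 c2@6, authorship ...1..2.
After op 5 (delete): buffer="dococf" (len 6), cursors c1@2 c2@4, authorship ..1.2.
After op 6 (move_left): buffer="dococf" (len 6), cursors c1@1 c2@3, authorship ..1.2.
After op 7 (insert('z')): buffer="dzoczocf" (len 8), cursors c1@2 c2@5, authorship .1.12.2.
After op 8 (insert('f')): buffer="dzfoczfocf" (len 10), cursors c1@3 c2@7, authorship .11.122.2.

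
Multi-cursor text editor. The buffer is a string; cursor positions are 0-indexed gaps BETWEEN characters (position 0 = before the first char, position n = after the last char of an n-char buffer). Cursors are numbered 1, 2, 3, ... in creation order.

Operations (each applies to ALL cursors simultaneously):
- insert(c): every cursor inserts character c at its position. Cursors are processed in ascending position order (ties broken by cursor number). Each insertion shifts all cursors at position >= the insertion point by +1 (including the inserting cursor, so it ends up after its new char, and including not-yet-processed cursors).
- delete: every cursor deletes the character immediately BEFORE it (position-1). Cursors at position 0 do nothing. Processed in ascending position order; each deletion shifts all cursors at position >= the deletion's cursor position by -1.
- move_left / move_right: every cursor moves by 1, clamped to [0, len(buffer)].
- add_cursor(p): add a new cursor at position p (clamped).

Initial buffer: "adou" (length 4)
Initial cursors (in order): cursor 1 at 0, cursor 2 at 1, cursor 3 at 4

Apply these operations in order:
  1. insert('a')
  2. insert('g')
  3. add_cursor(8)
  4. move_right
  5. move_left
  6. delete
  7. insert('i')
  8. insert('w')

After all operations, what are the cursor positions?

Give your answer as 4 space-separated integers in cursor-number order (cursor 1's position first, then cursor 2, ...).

After op 1 (insert('a')): buffer="aaadoua" (len 7), cursors c1@1 c2@3 c3@7, authorship 1.2...3
After op 2 (insert('g')): buffer="agaagdouag" (len 10), cursors c1@2 c2@5 c3@10, authorship 11.22...33
After op 3 (add_cursor(8)): buffer="agaagdouag" (len 10), cursors c1@2 c2@5 c4@8 c3@10, authorship 11.22...33
After op 4 (move_right): buffer="agaagdouag" (len 10), cursors c1@3 c2@6 c4@9 c3@10, authorship 11.22...33
After op 5 (move_left): buffer="agaagdouag" (len 10), cursors c1@2 c2@5 c4@8 c3@9, authorship 11.22...33
After op 6 (delete): buffer="aaadog" (len 6), cursors c1@1 c2@3 c3@5 c4@5, authorship 1.2..3
After op 7 (insert('i')): buffer="aiaaidoiig" (len 10), cursors c1@2 c2@5 c3@9 c4@9, authorship 11.22..343
After op 8 (insert('w')): buffer="aiwaaiwdoiiwwg" (len 14), cursors c1@3 c2@7 c3@13 c4@13, authorship 111.222..34343

Answer: 3 7 13 13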